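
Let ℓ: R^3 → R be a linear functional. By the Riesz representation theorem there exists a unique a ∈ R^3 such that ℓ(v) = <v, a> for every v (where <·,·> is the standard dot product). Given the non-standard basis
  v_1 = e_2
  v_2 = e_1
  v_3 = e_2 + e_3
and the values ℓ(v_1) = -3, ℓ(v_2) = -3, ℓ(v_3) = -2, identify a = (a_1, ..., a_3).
a = (-3, -3, 1)

Write a = (a_1, ..., a_3) in the standard basis. For each basis vector v_i, ℓ(v_i) = <v_i, a> is a linear equation in the a_j's. Collect the n equations into a matrix system V a = ℓ, where row i of V is v_i (expressed in the standard basis). Since V is invertible (lower-triangular with 1s on the diagonal, up to permutation), solve by back-substitution:
  V =
[[0, 1, 0],
 [1, 0, 0],
 [0, 1, 1]]
  V a = (-3, -3, -2)
Solving gives a = (-3, -3, 1).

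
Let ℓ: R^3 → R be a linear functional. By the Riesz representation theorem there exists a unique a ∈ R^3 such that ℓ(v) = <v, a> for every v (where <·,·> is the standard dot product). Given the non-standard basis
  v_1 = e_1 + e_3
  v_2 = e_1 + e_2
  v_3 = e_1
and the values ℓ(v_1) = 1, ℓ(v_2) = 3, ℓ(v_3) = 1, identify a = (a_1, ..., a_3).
a = (1, 2, 0)

Write a = (a_1, ..., a_3) in the standard basis. For each basis vector v_i, ℓ(v_i) = <v_i, a> is a linear equation in the a_j's. Collect the n equations into a matrix system V a = ℓ, where row i of V is v_i (expressed in the standard basis). Since V is invertible (lower-triangular with 1s on the diagonal, up to permutation), solve by back-substitution:
  V =
[[1, 0, 1],
 [1, 1, 0],
 [1, 0, 0]]
  V a = (1, 3, 1)
Solving gives a = (1, 2, 0).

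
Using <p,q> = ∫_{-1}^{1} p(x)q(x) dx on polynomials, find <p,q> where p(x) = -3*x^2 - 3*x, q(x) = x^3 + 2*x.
<p,q> = -26/5

Expand the product: p(x)·q(x) = -3*x^5 - 3*x^4 - 6*x^3 - 6*x^2.
∫_{-1}^{1} of each monomial x^k gives [2/(k+1) if k even, 0 if k odd]. Integrating term-by-term (or equivalently evaluating the antiderivative F(x) = -x^6/2 - 3*x^5/5 - 3*x^4/2 - 2*x^3 at the endpoints):
  F(1) − F(−1) = -23/5 − (3/5) = -26/5.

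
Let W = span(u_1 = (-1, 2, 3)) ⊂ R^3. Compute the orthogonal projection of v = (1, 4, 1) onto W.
proj_W(v) = (-5/7, 10/7, 15/7)

Set up U = [u_1 | ... | u_1] ∈ R^(3×1). The projector onto W = col(U) is P = U (U^T U)^(-1) U^T.
Compute U^T U =
  [14],
and U^T v = (10).
Solve U^T U · c = U^T v for the coefficients: c = (5/7). The projection is proj_W(v) = U c.
Check: (v - proj_W(v)) · u_1 = 0  (should be 0).
Result: proj_W(v) = (-5/7, 10/7, 15/7).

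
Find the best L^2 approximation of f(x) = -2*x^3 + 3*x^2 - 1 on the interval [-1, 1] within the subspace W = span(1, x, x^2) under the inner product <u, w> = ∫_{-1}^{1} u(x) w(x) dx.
g(x) = 3*x^2 - 6*x/5 - 1

The best approximation g ∈ W is the orthogonal projection of f onto W. Writing g = a_0 + a_1 x + a_2 x^2, the coefficients solve the normal equations G · a = b where
  G_{ij} = <φ_i, φ_j> and b_i = <f, φ_i>, with φ_0 = 1, φ_1 = x, φ_2 = x^2.
G =
  [2, 0, 2/3]
  [0, 2/3, 0]
  [2/3, 0, 2/5],
b = (0, -4/5, 8/15).
Solving gives a_0 = -1, a_1 = -6/5, a_2 = 3, so
  g(x) = 3*x^2 - 6*x/5 - 1.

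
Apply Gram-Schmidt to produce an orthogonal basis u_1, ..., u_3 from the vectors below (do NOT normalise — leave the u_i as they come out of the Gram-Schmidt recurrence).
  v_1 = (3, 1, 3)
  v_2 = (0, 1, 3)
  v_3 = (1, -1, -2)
Orthogonal basis:
  u_1 = (3, 1, 3)
  u_2 = (-30/19, 9/19, 27/19)
  u_3 = (0, -3/10, 1/10)

Apply the Gram-Schmidt recurrence
  u_1 = v_1
  u_i = v_i − Σ_{j<i} ((v_i · u_j) / (u_j · u_j)) · u_j.

Step by step this gives:
  u_1 = (3, 1, 3)
  u_2 = (-30/19, 9/19, 27/19)
  u_3 = (0, -3/10, 1/10)

Orthogonality check:
  u_2 · u_1 = 0 (should be 0)
  u_3 · u_1 = 0 (should be 0)
  u_3 · u_2 = 0 (should be 0)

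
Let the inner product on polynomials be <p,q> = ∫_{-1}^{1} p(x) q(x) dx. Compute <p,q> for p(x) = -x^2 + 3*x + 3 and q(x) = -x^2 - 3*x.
<p,q> = -38/5

Expand the product: p(x)·q(x) = x^4 - 12*x^2 - 9*x.
∫_{-1}^{1} of each monomial x^k gives [2/(k+1) if k even, 0 if k odd]. Integrating term-by-term (or equivalently evaluating the antiderivative F(x) = x^5/5 - 4*x^3 - 9*x^2/2 at the endpoints):
  F(1) − F(−1) = -83/10 − (-7/10) = -38/5.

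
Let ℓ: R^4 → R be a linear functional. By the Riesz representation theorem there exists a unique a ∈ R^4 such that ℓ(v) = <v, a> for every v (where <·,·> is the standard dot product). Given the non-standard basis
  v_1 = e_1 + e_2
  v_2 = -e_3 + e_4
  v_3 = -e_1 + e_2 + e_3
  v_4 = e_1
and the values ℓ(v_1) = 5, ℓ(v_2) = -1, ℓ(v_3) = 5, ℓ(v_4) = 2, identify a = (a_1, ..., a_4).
a = (2, 3, 4, 3)

Write a = (a_1, ..., a_4) in the standard basis. For each basis vector v_i, ℓ(v_i) = <v_i, a> is a linear equation in the a_j's. Collect the n equations into a matrix system V a = ℓ, where row i of V is v_i (expressed in the standard basis). Since V is invertible (lower-triangular with 1s on the diagonal, up to permutation), solve by back-substitution:
  V =
[[1, 1, 0, 0],
 [0, 0, -1, 1],
 [-1, 1, 1, 0],
 [1, 0, 0, 0]]
  V a = (5, -1, 5, 2)
Solving gives a = (2, 3, 4, 3).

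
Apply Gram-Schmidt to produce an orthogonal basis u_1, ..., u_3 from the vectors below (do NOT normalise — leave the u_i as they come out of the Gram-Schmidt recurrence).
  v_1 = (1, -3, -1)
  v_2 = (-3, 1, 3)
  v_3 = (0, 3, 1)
Orthogonal basis:
  u_1 = (1, -3, -1)
  u_2 = (-24/11, -16/11, 24/11)
  u_3 = (1/2, 0, 1/2)

Apply the Gram-Schmidt recurrence
  u_1 = v_1
  u_i = v_i − Σ_{j<i} ((v_i · u_j) / (u_j · u_j)) · u_j.

Step by step this gives:
  u_1 = (1, -3, -1)
  u_2 = (-24/11, -16/11, 24/11)
  u_3 = (1/2, 0, 1/2)

Orthogonality check:
  u_2 · u_1 = 0 (should be 0)
  u_3 · u_1 = 0 (should be 0)
  u_3 · u_2 = 0 (should be 0)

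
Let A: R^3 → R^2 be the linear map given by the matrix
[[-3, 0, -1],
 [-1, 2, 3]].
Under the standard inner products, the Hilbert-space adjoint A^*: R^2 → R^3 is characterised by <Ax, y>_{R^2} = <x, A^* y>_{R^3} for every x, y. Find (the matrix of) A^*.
A^* = A^T =
[[-3, -1],
 [0, 2],
 [-1, 3]]

For real matrices with standard dot products, the defining identity <Ax, y> = <x, A^* y> gives (Ax)^T y = x^T (A^*) y, i.e. x^T A^T y = x^T (A^*) y. Since this holds for all x, y, we must have A^* = A^T. Therefore
A^* =
[[-3, -1],
 [0, 2],
 [-1, 3]].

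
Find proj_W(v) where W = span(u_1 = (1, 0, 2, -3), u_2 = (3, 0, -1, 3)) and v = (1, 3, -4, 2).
proj_W(v) = (91/202, 0, -182/101, 663/202)

Set up U = [u_1 | ... | u_2] ∈ R^(4×2). The projector onto W = col(U) is P = U (U^T U)^(-1) U^T.
Compute U^T U =
  [14, -8]
  [-8, 19],
and U^T v = (-13, 13).
Solve U^T U · c = U^T v for the coefficients: c = (-143/202, 39/101). The projection is proj_W(v) = U c.
Check: (v - proj_W(v)) · u_1 = 0  (should be 0).
Check: (v - proj_W(v)) · u_2 = 0  (should be 0).
Result: proj_W(v) = (91/202, 0, -182/101, 663/202).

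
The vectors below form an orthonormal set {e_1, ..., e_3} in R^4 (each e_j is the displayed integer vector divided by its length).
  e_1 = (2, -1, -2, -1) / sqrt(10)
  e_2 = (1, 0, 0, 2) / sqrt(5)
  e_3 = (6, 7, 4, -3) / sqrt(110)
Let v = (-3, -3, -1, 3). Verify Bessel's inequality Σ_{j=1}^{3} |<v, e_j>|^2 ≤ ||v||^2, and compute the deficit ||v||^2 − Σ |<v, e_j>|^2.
Σ |<v, e_j>|^2 = 1539/55; ||v||^2 = 28; deficit = 1/55

Write each e_j = u_j / sqrt(<u_j, u_j>) where u_j is the displayed integer vector. Then <v, e_j> = <v, u_j> / sqrt(<u_j, u_j>), so |<v, e_j>|^2 = <v, u_j>^2 / <u_j, u_j>.
Coefficients: <v, e_1> = -4/sqrt(10), <v, e_2> = 3/sqrt(5), <v, e_3> = -52/sqrt(110).
Square and sum: Σ |<v, e_j>|^2 = 1539/55.
Compute ||v||^2 = v·v = 28.
Deficit = 28 − 1539/55 = 1/55 ≥ 0, confirming Bessel's inequality. (The deficit equals ||v − Σ <v,e_j> e_j||^2, the squared distance from v to span{e_j}.)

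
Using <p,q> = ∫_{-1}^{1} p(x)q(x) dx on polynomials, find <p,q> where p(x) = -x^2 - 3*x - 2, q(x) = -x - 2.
<p,q> = 34/3

Expand the product: p(x)·q(x) = x^3 + 5*x^2 + 8*x + 4.
∫_{-1}^{1} of each monomial x^k gives [2/(k+1) if k even, 0 if k odd]. Integrating term-by-term (or equivalently evaluating the antiderivative F(x) = x^4/4 + 5*x^3/3 + 4*x^2 + 4*x at the endpoints):
  F(1) − F(−1) = 119/12 − (-17/12) = 34/3.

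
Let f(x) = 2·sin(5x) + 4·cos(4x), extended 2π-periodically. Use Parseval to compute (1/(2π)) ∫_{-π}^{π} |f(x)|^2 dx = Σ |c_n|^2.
Σ |c_n|^2 = 10

Expand |f|^2 and use orthogonality of {sin(nx), cos(mx)} on [-π, π]:
  ∫_{-π}^{π} sin(nx)^2 dx = π, ∫ cos(mx)^2 dx = π, and cross terms integrate to 0.
So ∫_{-π}^{π} f(x)^2 dx = 2^2 · π + 4^2 · π = (4 + 16)π.
Divide by 2π: (4 + 16)/2 = 10.
By Parseval, this equals Σ |c_n|^2.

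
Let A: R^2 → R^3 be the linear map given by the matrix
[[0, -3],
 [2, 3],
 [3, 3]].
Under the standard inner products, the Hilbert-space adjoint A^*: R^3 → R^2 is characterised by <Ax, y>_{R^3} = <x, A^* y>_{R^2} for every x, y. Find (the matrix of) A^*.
A^* = A^T =
[[0, 2, 3],
 [-3, 3, 3]]

For real matrices with standard dot products, the defining identity <Ax, y> = <x, A^* y> gives (Ax)^T y = x^T (A^*) y, i.e. x^T A^T y = x^T (A^*) y. Since this holds for all x, y, we must have A^* = A^T. Therefore
A^* =
[[0, 2, 3],
 [-3, 3, 3]].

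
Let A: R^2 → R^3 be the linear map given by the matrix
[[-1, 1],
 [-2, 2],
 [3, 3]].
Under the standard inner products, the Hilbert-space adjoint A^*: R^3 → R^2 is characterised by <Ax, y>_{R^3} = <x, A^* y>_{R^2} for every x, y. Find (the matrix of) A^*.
A^* = A^T =
[[-1, -2, 3],
 [1, 2, 3]]

For real matrices with standard dot products, the defining identity <Ax, y> = <x, A^* y> gives (Ax)^T y = x^T (A^*) y, i.e. x^T A^T y = x^T (A^*) y. Since this holds for all x, y, we must have A^* = A^T. Therefore
A^* =
[[-1, -2, 3],
 [1, 2, 3]].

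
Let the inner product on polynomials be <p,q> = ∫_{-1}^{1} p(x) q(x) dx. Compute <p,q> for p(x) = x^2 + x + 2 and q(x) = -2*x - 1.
<p,q> = -6

Expand the product: p(x)·q(x) = -2*x^3 - 3*x^2 - 5*x - 2.
∫_{-1}^{1} of each monomial x^k gives [2/(k+1) if k even, 0 if k odd]. Integrating term-by-term (or equivalently evaluating the antiderivative F(x) = -x^4/2 - x^3 - 5*x^2/2 - 2*x at the endpoints):
  F(1) − F(−1) = -6 − (0) = -6.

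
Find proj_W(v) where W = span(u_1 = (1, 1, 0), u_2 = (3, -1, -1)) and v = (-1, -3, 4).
proj_W(v) = (-2, -2, 0)

Set up U = [u_1 | ... | u_2] ∈ R^(3×2). The projector onto W = col(U) is P = U (U^T U)^(-1) U^T.
Compute U^T U =
  [2, 2]
  [2, 11],
and U^T v = (-4, -4).
Solve U^T U · c = U^T v for the coefficients: c = (-2, 0). The projection is proj_W(v) = U c.
Check: (v - proj_W(v)) · u_1 = 0  (should be 0).
Check: (v - proj_W(v)) · u_2 = 0  (should be 0).
Result: proj_W(v) = (-2, -2, 0).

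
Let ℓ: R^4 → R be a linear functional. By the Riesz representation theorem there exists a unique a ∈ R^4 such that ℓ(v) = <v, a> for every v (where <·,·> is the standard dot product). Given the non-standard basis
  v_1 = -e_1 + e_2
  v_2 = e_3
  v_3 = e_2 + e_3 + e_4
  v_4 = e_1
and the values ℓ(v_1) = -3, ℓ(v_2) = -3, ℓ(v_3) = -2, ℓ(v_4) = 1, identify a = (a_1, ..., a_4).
a = (1, -2, -3, 3)

Write a = (a_1, ..., a_4) in the standard basis. For each basis vector v_i, ℓ(v_i) = <v_i, a> is a linear equation in the a_j's. Collect the n equations into a matrix system V a = ℓ, where row i of V is v_i (expressed in the standard basis). Since V is invertible (lower-triangular with 1s on the diagonal, up to permutation), solve by back-substitution:
  V =
[[-1, 1, 0, 0],
 [0, 0, 1, 0],
 [0, 1, 1, 1],
 [1, 0, 0, 0]]
  V a = (-3, -3, -2, 1)
Solving gives a = (1, -2, -3, 3).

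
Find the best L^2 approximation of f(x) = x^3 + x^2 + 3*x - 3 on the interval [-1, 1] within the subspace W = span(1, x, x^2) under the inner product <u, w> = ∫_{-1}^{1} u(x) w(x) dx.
g(x) = x^2 + 18*x/5 - 3

The best approximation g ∈ W is the orthogonal projection of f onto W. Writing g = a_0 + a_1 x + a_2 x^2, the coefficients solve the normal equations G · a = b where
  G_{ij} = <φ_i, φ_j> and b_i = <f, φ_i>, with φ_0 = 1, φ_1 = x, φ_2 = x^2.
G =
  [2, 0, 2/3]
  [0, 2/3, 0]
  [2/3, 0, 2/5],
b = (-16/3, 12/5, -8/5).
Solving gives a_0 = -3, a_1 = 18/5, a_2 = 1, so
  g(x) = x^2 + 18*x/5 - 3.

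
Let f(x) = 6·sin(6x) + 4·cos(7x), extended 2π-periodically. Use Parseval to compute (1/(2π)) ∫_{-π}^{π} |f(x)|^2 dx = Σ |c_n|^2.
Σ |c_n|^2 = 26

Expand |f|^2 and use orthogonality of {sin(nx), cos(mx)} on [-π, π]:
  ∫_{-π}^{π} sin(nx)^2 dx = π, ∫ cos(mx)^2 dx = π, and cross terms integrate to 0.
So ∫_{-π}^{π} f(x)^2 dx = 6^2 · π + 4^2 · π = (36 + 16)π.
Divide by 2π: (36 + 16)/2 = 26.
By Parseval, this equals Σ |c_n|^2.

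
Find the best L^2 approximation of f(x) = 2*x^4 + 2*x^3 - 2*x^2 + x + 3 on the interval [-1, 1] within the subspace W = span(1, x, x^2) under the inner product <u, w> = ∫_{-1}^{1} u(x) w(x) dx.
g(x) = -2*x^2/7 + 11*x/5 + 99/35

The best approximation g ∈ W is the orthogonal projection of f onto W. Writing g = a_0 + a_1 x + a_2 x^2, the coefficients solve the normal equations G · a = b where
  G_{ij} = <φ_i, φ_j> and b_i = <f, φ_i>, with φ_0 = 1, φ_1 = x, φ_2 = x^2.
G =
  [2, 0, 2/3]
  [0, 2/3, 0]
  [2/3, 0, 2/5],
b = (82/15, 22/15, 62/35).
Solving gives a_0 = 99/35, a_1 = 11/5, a_2 = -2/7, so
  g(x) = -2*x^2/7 + 11*x/5 + 99/35.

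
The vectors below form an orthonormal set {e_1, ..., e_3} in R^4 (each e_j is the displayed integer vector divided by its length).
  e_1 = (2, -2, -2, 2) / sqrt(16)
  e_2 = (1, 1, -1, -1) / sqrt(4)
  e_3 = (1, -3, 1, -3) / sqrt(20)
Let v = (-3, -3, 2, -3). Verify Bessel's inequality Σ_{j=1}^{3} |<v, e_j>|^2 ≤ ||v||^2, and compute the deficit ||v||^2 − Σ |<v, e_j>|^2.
Σ |<v, e_j>|^2 = 539/20; ||v||^2 = 31; deficit = 81/20

Write each e_j = u_j / sqrt(<u_j, u_j>) where u_j is the displayed integer vector. Then <v, e_j> = <v, u_j> / sqrt(<u_j, u_j>), so |<v, e_j>|^2 = <v, u_j>^2 / <u_j, u_j>.
Coefficients: <v, e_1> = -10/sqrt(16), <v, e_2> = -5/sqrt(4), <v, e_3> = 17/sqrt(20).
Square and sum: Σ |<v, e_j>|^2 = 539/20.
Compute ||v||^2 = v·v = 31.
Deficit = 31 − 539/20 = 81/20 ≥ 0, confirming Bessel's inequality. (The deficit equals ||v − Σ <v,e_j> e_j||^2, the squared distance from v to span{e_j}.)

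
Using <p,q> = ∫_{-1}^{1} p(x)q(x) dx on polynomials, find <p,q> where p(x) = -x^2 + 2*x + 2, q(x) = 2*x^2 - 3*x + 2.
<p,q> = 68/15

Expand the product: p(x)·q(x) = -2*x^4 + 7*x^3 - 4*x^2 - 2*x + 4.
∫_{-1}^{1} of each monomial x^k gives [2/(k+1) if k even, 0 if k odd]. Integrating term-by-term (or equivalently evaluating the antiderivative F(x) = -2*x^5/5 + 7*x^4/4 - 4*x^3/3 - x^2 + 4*x at the endpoints):
  F(1) − F(−1) = 181/60 − (-91/60) = 68/15.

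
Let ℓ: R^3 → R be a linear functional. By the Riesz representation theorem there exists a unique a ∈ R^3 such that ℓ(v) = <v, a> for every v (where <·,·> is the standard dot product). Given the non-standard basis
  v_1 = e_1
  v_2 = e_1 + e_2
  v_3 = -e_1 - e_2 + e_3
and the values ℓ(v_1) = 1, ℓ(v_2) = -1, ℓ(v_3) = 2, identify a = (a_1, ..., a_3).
a = (1, -2, 1)

Write a = (a_1, ..., a_3) in the standard basis. For each basis vector v_i, ℓ(v_i) = <v_i, a> is a linear equation in the a_j's. Collect the n equations into a matrix system V a = ℓ, where row i of V is v_i (expressed in the standard basis). Since V is invertible (lower-triangular with 1s on the diagonal, up to permutation), solve by back-substitution:
  V =
[[1, 0, 0],
 [1, 1, 0],
 [-1, -1, 1]]
  V a = (1, -1, 2)
Solving gives a = (1, -2, 1).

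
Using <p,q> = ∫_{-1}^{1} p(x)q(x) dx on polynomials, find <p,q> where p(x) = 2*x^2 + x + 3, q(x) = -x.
<p,q> = -2/3

Expand the product: p(x)·q(x) = -2*x^3 - x^2 - 3*x.
∫_{-1}^{1} of each monomial x^k gives [2/(k+1) if k even, 0 if k odd]. Integrating term-by-term (or equivalently evaluating the antiderivative F(x) = -x^4/2 - x^3/3 - 3*x^2/2 at the endpoints):
  F(1) − F(−1) = -7/3 − (-5/3) = -2/3.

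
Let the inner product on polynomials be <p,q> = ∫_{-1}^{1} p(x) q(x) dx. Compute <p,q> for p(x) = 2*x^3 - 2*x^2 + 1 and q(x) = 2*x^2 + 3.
<p,q> = 26/15

Expand the product: p(x)·q(x) = 4*x^5 - 4*x^4 + 6*x^3 - 4*x^2 + 3.
∫_{-1}^{1} of each monomial x^k gives [2/(k+1) if k even, 0 if k odd]. Integrating term-by-term (or equivalently evaluating the antiderivative F(x) = 2*x^6/3 - 4*x^5/5 + 3*x^4/2 - 4*x^3/3 + 3*x at the endpoints):
  F(1) − F(−1) = 91/30 − (13/10) = 26/15.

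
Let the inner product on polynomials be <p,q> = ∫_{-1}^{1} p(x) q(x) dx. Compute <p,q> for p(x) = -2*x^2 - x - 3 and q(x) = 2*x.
<p,q> = -4/3

Expand the product: p(x)·q(x) = -4*x^3 - 2*x^2 - 6*x.
∫_{-1}^{1} of each monomial x^k gives [2/(k+1) if k even, 0 if k odd]. Integrating term-by-term (or equivalently evaluating the antiderivative F(x) = -x^4 - 2*x^3/3 - 3*x^2 at the endpoints):
  F(1) − F(−1) = -14/3 − (-10/3) = -4/3.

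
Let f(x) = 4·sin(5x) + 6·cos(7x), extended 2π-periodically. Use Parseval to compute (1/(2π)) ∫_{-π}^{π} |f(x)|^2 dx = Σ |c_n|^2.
Σ |c_n|^2 = 26

Expand |f|^2 and use orthogonality of {sin(nx), cos(mx)} on [-π, π]:
  ∫_{-π}^{π} sin(nx)^2 dx = π, ∫ cos(mx)^2 dx = π, and cross terms integrate to 0.
So ∫_{-π}^{π} f(x)^2 dx = 4^2 · π + 6^2 · π = (16 + 36)π.
Divide by 2π: (16 + 36)/2 = 26.
By Parseval, this equals Σ |c_n|^2.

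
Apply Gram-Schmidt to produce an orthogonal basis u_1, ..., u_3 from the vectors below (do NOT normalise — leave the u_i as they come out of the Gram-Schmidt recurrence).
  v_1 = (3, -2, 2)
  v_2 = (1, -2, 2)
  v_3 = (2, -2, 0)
Orthogonal basis:
  u_1 = (3, -2, 2)
  u_2 = (-16/17, -12/17, 12/17)
  u_3 = (0, -1, -1)

Apply the Gram-Schmidt recurrence
  u_1 = v_1
  u_i = v_i − Σ_{j<i} ((v_i · u_j) / (u_j · u_j)) · u_j.

Step by step this gives:
  u_1 = (3, -2, 2)
  u_2 = (-16/17, -12/17, 12/17)
  u_3 = (0, -1, -1)

Orthogonality check:
  u_2 · u_1 = 0 (should be 0)
  u_3 · u_1 = 0 (should be 0)
  u_3 · u_2 = 0 (should be 0)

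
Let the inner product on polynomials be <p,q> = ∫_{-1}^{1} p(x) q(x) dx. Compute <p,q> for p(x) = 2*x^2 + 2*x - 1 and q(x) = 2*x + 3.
<p,q> = 2/3

Expand the product: p(x)·q(x) = 4*x^3 + 10*x^2 + 4*x - 3.
∫_{-1}^{1} of each monomial x^k gives [2/(k+1) if k even, 0 if k odd]. Integrating term-by-term (or equivalently evaluating the antiderivative F(x) = x^4 + 10*x^3/3 + 2*x^2 - 3*x at the endpoints):
  F(1) − F(−1) = 10/3 − (8/3) = 2/3.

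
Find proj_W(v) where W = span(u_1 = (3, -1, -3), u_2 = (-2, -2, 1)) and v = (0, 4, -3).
proj_W(v) = (126/61, 190/61, -39/61)

Set up U = [u_1 | ... | u_2] ∈ R^(3×2). The projector onto W = col(U) is P = U (U^T U)^(-1) U^T.
Compute U^T U =
  [19, -7]
  [-7, 9],
and U^T v = (5, -11).
Solve U^T U · c = U^T v for the coefficients: c = (-16/61, -87/61). The projection is proj_W(v) = U c.
Check: (v - proj_W(v)) · u_1 = 0  (should be 0).
Check: (v - proj_W(v)) · u_2 = 0  (should be 0).
Result: proj_W(v) = (126/61, 190/61, -39/61).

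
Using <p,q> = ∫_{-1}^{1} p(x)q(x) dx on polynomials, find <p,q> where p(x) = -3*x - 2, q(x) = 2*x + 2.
<p,q> = -12

Expand the product: p(x)·q(x) = -6*x^2 - 10*x - 4.
∫_{-1}^{1} of each monomial x^k gives [2/(k+1) if k even, 0 if k odd]. Integrating term-by-term (or equivalently evaluating the antiderivative F(x) = -2*x^3 - 5*x^2 - 4*x at the endpoints):
  F(1) − F(−1) = -11 − (1) = -12.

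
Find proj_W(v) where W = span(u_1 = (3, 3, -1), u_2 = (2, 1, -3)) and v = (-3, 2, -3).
proj_W(v) = (5/61, -85/122, -225/122)

Set up U = [u_1 | ... | u_2] ∈ R^(3×2). The projector onto W = col(U) is P = U (U^T U)^(-1) U^T.
Compute U^T U =
  [19, 12]
  [12, 14],
and U^T v = (0, 5).
Solve U^T U · c = U^T v for the coefficients: c = (-30/61, 95/122). The projection is proj_W(v) = U c.
Check: (v - proj_W(v)) · u_1 = 0  (should be 0).
Check: (v - proj_W(v)) · u_2 = 0  (should be 0).
Result: proj_W(v) = (5/61, -85/122, -225/122).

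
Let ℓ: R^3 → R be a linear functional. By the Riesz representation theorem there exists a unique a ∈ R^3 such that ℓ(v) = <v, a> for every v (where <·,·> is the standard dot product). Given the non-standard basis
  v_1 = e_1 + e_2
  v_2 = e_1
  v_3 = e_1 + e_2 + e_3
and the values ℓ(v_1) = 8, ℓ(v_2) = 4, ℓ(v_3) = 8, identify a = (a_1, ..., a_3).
a = (4, 4, 0)

Write a = (a_1, ..., a_3) in the standard basis. For each basis vector v_i, ℓ(v_i) = <v_i, a> is a linear equation in the a_j's. Collect the n equations into a matrix system V a = ℓ, where row i of V is v_i (expressed in the standard basis). Since V is invertible (lower-triangular with 1s on the diagonal, up to permutation), solve by back-substitution:
  V =
[[1, 1, 0],
 [1, 0, 0],
 [1, 1, 1]]
  V a = (8, 4, 8)
Solving gives a = (4, 4, 0).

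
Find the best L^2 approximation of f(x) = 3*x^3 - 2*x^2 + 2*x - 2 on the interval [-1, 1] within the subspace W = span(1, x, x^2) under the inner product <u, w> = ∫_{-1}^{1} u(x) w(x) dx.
g(x) = -2*x^2 + 19*x/5 - 2

The best approximation g ∈ W is the orthogonal projection of f onto W. Writing g = a_0 + a_1 x + a_2 x^2, the coefficients solve the normal equations G · a = b where
  G_{ij} = <φ_i, φ_j> and b_i = <f, φ_i>, with φ_0 = 1, φ_1 = x, φ_2 = x^2.
G =
  [2, 0, 2/3]
  [0, 2/3, 0]
  [2/3, 0, 2/5],
b = (-16/3, 38/15, -32/15).
Solving gives a_0 = -2, a_1 = 19/5, a_2 = -2, so
  g(x) = -2*x^2 + 19*x/5 - 2.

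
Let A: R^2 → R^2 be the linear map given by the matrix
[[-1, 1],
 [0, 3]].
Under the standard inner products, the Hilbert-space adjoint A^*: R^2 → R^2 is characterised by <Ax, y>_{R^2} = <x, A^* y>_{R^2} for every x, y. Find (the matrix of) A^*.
A^* = A^T =
[[-1, 0],
 [1, 3]]

For real matrices with standard dot products, the defining identity <Ax, y> = <x, A^* y> gives (Ax)^T y = x^T (A^*) y, i.e. x^T A^T y = x^T (A^*) y. Since this holds for all x, y, we must have A^* = A^T. Therefore
A^* =
[[-1, 0],
 [1, 3]].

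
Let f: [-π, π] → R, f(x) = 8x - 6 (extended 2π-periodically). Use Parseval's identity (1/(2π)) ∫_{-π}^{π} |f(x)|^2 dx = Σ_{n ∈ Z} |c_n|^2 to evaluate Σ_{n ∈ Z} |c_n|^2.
Σ |c_n|^2 = 64π^2/3 + 36

Expand and integrate term by term over [-π, π]:
  ∫ (8x)^2 dx = 64·(2π^3/3); ∫ 2·8·(-6)·x dx = 0 (odd integrand); ∫ (-6)^2 dx = 36·2π.
So (1/(2π)) ∫_{-π}^{π} (8x - 6)^2 dx = 64π^2/3 + 36 = 64π^2/3 + 36.
Parseval ⇒ Σ |c_n|^2 = 64π^2/3 + 36.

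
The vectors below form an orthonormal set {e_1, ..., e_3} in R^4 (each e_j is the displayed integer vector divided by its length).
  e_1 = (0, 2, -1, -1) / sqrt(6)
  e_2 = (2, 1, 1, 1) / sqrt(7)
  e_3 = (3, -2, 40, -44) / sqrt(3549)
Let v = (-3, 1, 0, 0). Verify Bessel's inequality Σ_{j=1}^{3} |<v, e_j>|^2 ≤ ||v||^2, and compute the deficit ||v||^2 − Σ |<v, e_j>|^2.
Σ |<v, e_j>|^2 = 722/169; ||v||^2 = 10; deficit = 968/169

Write each e_j = u_j / sqrt(<u_j, u_j>) where u_j is the displayed integer vector. Then <v, e_j> = <v, u_j> / sqrt(<u_j, u_j>), so |<v, e_j>|^2 = <v, u_j>^2 / <u_j, u_j>.
Coefficients: <v, e_1> = 2/sqrt(6), <v, e_2> = -5/sqrt(7), <v, e_3> = -11/sqrt(3549).
Square and sum: Σ |<v, e_j>|^2 = 722/169.
Compute ||v||^2 = v·v = 10.
Deficit = 10 − 722/169 = 968/169 ≥ 0, confirming Bessel's inequality. (The deficit equals ||v − Σ <v,e_j> e_j||^2, the squared distance from v to span{e_j}.)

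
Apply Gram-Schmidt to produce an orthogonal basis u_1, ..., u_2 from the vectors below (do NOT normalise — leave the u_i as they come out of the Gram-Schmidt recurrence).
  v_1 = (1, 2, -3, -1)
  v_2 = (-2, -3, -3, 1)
Orthogonal basis:
  u_1 = (1, 2, -3, -1)
  u_2 = (-2, -3, -3, 1)

Apply the Gram-Schmidt recurrence
  u_1 = v_1
  u_i = v_i − Σ_{j<i} ((v_i · u_j) / (u_j · u_j)) · u_j.

Step by step this gives:
  u_1 = (1, 2, -3, -1)
  u_2 = (-2, -3, -3, 1)

Orthogonality check:
  u_2 · u_1 = 0 (should be 0)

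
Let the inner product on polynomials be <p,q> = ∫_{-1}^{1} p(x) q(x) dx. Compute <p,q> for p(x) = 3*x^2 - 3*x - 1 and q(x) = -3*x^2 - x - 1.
<p,q> = 2/5

Expand the product: p(x)·q(x) = -9*x^4 + 6*x^3 + 3*x^2 + 4*x + 1.
∫_{-1}^{1} of each monomial x^k gives [2/(k+1) if k even, 0 if k odd]. Integrating term-by-term (or equivalently evaluating the antiderivative F(x) = -9*x^5/5 + 3*x^4/2 + x^3 + 2*x^2 + x at the endpoints):
  F(1) − F(−1) = 37/10 − (33/10) = 2/5.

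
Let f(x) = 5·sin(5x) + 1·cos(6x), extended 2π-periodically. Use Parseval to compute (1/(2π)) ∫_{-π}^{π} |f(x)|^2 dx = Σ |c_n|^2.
Σ |c_n|^2 = 13

Expand |f|^2 and use orthogonality of {sin(nx), cos(mx)} on [-π, π]:
  ∫_{-π}^{π} sin(nx)^2 dx = π, ∫ cos(mx)^2 dx = π, and cross terms integrate to 0.
So ∫_{-π}^{π} f(x)^2 dx = 5^2 · π + 1^2 · π = (25 + 1)π.
Divide by 2π: (25 + 1)/2 = 13.
By Parseval, this equals Σ |c_n|^2.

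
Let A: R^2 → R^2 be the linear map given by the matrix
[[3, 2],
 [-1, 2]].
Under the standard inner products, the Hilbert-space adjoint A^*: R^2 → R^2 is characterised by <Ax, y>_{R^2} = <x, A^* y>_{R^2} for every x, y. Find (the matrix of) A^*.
A^* = A^T =
[[3, -1],
 [2, 2]]

For real matrices with standard dot products, the defining identity <Ax, y> = <x, A^* y> gives (Ax)^T y = x^T (A^*) y, i.e. x^T A^T y = x^T (A^*) y. Since this holds for all x, y, we must have A^* = A^T. Therefore
A^* =
[[3, -1],
 [2, 2]].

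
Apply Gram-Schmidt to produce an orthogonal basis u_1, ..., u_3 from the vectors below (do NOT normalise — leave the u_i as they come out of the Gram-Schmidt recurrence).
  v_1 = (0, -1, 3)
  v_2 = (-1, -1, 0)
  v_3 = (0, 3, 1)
Orthogonal basis:
  u_1 = (0, -1, 3)
  u_2 = (-1, -9/10, -3/10)
  u_3 = (-30/19, 30/19, 10/19)

Apply the Gram-Schmidt recurrence
  u_1 = v_1
  u_i = v_i − Σ_{j<i} ((v_i · u_j) / (u_j · u_j)) · u_j.

Step by step this gives:
  u_1 = (0, -1, 3)
  u_2 = (-1, -9/10, -3/10)
  u_3 = (-30/19, 30/19, 10/19)

Orthogonality check:
  u_2 · u_1 = 0 (should be 0)
  u_3 · u_1 = 0 (should be 0)
  u_3 · u_2 = 0 (should be 0)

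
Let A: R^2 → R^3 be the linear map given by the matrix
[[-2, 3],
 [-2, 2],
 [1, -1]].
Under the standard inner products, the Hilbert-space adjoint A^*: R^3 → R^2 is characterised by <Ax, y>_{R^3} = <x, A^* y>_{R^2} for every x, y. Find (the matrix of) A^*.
A^* = A^T =
[[-2, -2, 1],
 [3, 2, -1]]

For real matrices with standard dot products, the defining identity <Ax, y> = <x, A^* y> gives (Ax)^T y = x^T (A^*) y, i.e. x^T A^T y = x^T (A^*) y. Since this holds for all x, y, we must have A^* = A^T. Therefore
A^* =
[[-2, -2, 1],
 [3, 2, -1]].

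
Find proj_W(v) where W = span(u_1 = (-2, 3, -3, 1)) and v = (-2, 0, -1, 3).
proj_W(v) = (-20/23, 30/23, -30/23, 10/23)

Set up U = [u_1 | ... | u_1] ∈ R^(4×1). The projector onto W = col(U) is P = U (U^T U)^(-1) U^T.
Compute U^T U =
  [23],
and U^T v = (10).
Solve U^T U · c = U^T v for the coefficients: c = (10/23). The projection is proj_W(v) = U c.
Check: (v - proj_W(v)) · u_1 = 0  (should be 0).
Result: proj_W(v) = (-20/23, 30/23, -30/23, 10/23).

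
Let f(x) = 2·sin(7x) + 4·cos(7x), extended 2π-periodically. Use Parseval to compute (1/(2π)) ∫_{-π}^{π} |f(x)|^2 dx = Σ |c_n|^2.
Σ |c_n|^2 = 10

Expand |f|^2 and use orthogonality of {sin(nx), cos(mx)} on [-π, π]:
  ∫_{-π}^{π} sin(nx)^2 dx = π, ∫ cos(mx)^2 dx = π, and cross terms integrate to 0.
So ∫_{-π}^{π} f(x)^2 dx = 2^2 · π + 4^2 · π = (4 + 16)π.
Divide by 2π: (4 + 16)/2 = 10.
By Parseval, this equals Σ |c_n|^2.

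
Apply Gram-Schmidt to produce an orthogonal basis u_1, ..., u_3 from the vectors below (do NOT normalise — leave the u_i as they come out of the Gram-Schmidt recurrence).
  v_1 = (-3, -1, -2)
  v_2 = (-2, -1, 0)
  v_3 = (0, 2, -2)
Orthogonal basis:
  u_1 = (-3, -1, -2)
  u_2 = (-1/2, -1/2, 1)
  u_3 = (-4/7, 8/7, 2/7)

Apply the Gram-Schmidt recurrence
  u_1 = v_1
  u_i = v_i − Σ_{j<i} ((v_i · u_j) / (u_j · u_j)) · u_j.

Step by step this gives:
  u_1 = (-3, -1, -2)
  u_2 = (-1/2, -1/2, 1)
  u_3 = (-4/7, 8/7, 2/7)

Orthogonality check:
  u_2 · u_1 = 0 (should be 0)
  u_3 · u_1 = 0 (should be 0)
  u_3 · u_2 = 0 (should be 0)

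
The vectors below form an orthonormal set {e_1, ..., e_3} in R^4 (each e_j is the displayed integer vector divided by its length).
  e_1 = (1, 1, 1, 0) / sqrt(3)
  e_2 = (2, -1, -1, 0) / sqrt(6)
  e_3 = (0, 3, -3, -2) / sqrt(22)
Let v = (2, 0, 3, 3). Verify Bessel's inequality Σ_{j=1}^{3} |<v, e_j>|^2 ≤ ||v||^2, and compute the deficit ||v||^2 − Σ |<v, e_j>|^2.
Σ |<v, e_j>|^2 = 206/11; ||v||^2 = 22; deficit = 36/11

Write each e_j = u_j / sqrt(<u_j, u_j>) where u_j is the displayed integer vector. Then <v, e_j> = <v, u_j> / sqrt(<u_j, u_j>), so |<v, e_j>|^2 = <v, u_j>^2 / <u_j, u_j>.
Coefficients: <v, e_1> = 5/sqrt(3), <v, e_2> = 1/sqrt(6), <v, e_3> = -15/sqrt(22).
Square and sum: Σ |<v, e_j>|^2 = 206/11.
Compute ||v||^2 = v·v = 22.
Deficit = 22 − 206/11 = 36/11 ≥ 0, confirming Bessel's inequality. (The deficit equals ||v − Σ <v,e_j> e_j||^2, the squared distance from v to span{e_j}.)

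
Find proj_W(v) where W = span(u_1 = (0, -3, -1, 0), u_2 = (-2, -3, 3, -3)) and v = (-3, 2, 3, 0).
proj_W(v) = (-144/137, 567/274, 765/274, -216/137)

Set up U = [u_1 | ... | u_2] ∈ R^(4×2). The projector onto W = col(U) is P = U (U^T U)^(-1) U^T.
Compute U^T U =
  [10, 6]
  [6, 31],
and U^T v = (-9, 9).
Solve U^T U · c = U^T v for the coefficients: c = (-333/274, 72/137). The projection is proj_W(v) = U c.
Check: (v - proj_W(v)) · u_1 = 0  (should be 0).
Check: (v - proj_W(v)) · u_2 = 0  (should be 0).
Result: proj_W(v) = (-144/137, 567/274, 765/274, -216/137).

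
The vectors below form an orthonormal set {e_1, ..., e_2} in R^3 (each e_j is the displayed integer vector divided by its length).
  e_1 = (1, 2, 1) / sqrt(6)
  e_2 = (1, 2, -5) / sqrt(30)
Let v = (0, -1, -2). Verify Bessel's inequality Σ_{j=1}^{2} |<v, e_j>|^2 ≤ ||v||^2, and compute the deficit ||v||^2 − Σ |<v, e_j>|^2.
Σ |<v, e_j>|^2 = 24/5; ||v||^2 = 5; deficit = 1/5

Write each e_j = u_j / sqrt(<u_j, u_j>) where u_j is the displayed integer vector. Then <v, e_j> = <v, u_j> / sqrt(<u_j, u_j>), so |<v, e_j>|^2 = <v, u_j>^2 / <u_j, u_j>.
Coefficients: <v, e_1> = -4/sqrt(6), <v, e_2> = 8/sqrt(30).
Square and sum: Σ |<v, e_j>|^2 = 24/5.
Compute ||v||^2 = v·v = 5.
Deficit = 5 − 24/5 = 1/5 ≥ 0, confirming Bessel's inequality. (The deficit equals ||v − Σ <v,e_j> e_j||^2, the squared distance from v to span{e_j}.)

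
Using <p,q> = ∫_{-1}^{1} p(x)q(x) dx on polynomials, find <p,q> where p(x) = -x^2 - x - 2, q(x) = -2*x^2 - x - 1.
<p,q> = 44/5

Expand the product: p(x)·q(x) = 2*x^4 + 3*x^3 + 6*x^2 + 3*x + 2.
∫_{-1}^{1} of each monomial x^k gives [2/(k+1) if k even, 0 if k odd]. Integrating term-by-term (or equivalently evaluating the antiderivative F(x) = 2*x^5/5 + 3*x^4/4 + 2*x^3 + 3*x^2/2 + 2*x at the endpoints):
  F(1) − F(−1) = 133/20 − (-43/20) = 44/5.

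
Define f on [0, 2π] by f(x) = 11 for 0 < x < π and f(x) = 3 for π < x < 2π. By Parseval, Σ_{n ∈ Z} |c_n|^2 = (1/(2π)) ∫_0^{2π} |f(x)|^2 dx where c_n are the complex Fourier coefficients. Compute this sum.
Σ |c_n|^2 = 65

Parseval equates the L^2 energy of f (normalised by 1/(2π)) with the ℓ^2 sum of its Fourier coefficients: (1/(2π)) ∫_0^{2π} |f|^2 = Σ |c_n|^2.
Compute the left side: (1/(2π)) [∫_0^π 11^2 dx + ∫_π^{2π} 3^2 dx] = (1/(2π)) · (121π + 9π) = (121 + 9)/2 = 65.
So Σ_{n ∈ Z} |c_n|^2 = 65.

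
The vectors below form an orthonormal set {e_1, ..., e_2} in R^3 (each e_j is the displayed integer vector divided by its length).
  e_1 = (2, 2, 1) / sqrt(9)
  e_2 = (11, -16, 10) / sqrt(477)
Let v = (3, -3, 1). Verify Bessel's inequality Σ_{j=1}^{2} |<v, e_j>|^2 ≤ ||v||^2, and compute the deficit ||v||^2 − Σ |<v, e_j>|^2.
Σ |<v, e_j>|^2 = 926/53; ||v||^2 = 19; deficit = 81/53

Write each e_j = u_j / sqrt(<u_j, u_j>) where u_j is the displayed integer vector. Then <v, e_j> = <v, u_j> / sqrt(<u_j, u_j>), so |<v, e_j>|^2 = <v, u_j>^2 / <u_j, u_j>.
Coefficients: <v, e_1> = 1/sqrt(9), <v, e_2> = 91/sqrt(477).
Square and sum: Σ |<v, e_j>|^2 = 926/53.
Compute ||v||^2 = v·v = 19.
Deficit = 19 − 926/53 = 81/53 ≥ 0, confirming Bessel's inequality. (The deficit equals ||v − Σ <v,e_j> e_j||^2, the squared distance from v to span{e_j}.)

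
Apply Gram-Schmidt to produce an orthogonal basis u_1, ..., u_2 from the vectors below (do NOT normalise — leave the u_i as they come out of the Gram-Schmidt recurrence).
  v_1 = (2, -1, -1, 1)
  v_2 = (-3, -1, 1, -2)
Orthogonal basis:
  u_1 = (2, -1, -1, 1)
  u_2 = (-5/7, -15/7, -1/7, -6/7)

Apply the Gram-Schmidt recurrence
  u_1 = v_1
  u_i = v_i − Σ_{j<i} ((v_i · u_j) / (u_j · u_j)) · u_j.

Step by step this gives:
  u_1 = (2, -1, -1, 1)
  u_2 = (-5/7, -15/7, -1/7, -6/7)

Orthogonality check:
  u_2 · u_1 = 0 (should be 0)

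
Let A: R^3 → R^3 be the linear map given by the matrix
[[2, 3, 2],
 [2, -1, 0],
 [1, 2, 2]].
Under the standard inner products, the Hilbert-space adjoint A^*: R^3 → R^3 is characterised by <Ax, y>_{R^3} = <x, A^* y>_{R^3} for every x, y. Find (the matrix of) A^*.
A^* = A^T =
[[2, 2, 1],
 [3, -1, 2],
 [2, 0, 2]]

For real matrices with standard dot products, the defining identity <Ax, y> = <x, A^* y> gives (Ax)^T y = x^T (A^*) y, i.e. x^T A^T y = x^T (A^*) y. Since this holds for all x, y, we must have A^* = A^T. Therefore
A^* =
[[2, 2, 1],
 [3, -1, 2],
 [2, 0, 2]].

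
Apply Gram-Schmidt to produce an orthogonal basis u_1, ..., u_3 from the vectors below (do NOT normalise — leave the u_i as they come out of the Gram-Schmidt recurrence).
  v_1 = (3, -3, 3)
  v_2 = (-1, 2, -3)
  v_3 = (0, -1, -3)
Orthogonal basis:
  u_1 = (3, -3, 3)
  u_2 = (1, 0, -1)
  u_3 = (-5/6, -5/3, -5/6)

Apply the Gram-Schmidt recurrence
  u_1 = v_1
  u_i = v_i − Σ_{j<i} ((v_i · u_j) / (u_j · u_j)) · u_j.

Step by step this gives:
  u_1 = (3, -3, 3)
  u_2 = (1, 0, -1)
  u_3 = (-5/6, -5/3, -5/6)

Orthogonality check:
  u_2 · u_1 = 0 (should be 0)
  u_3 · u_1 = 0 (should be 0)
  u_3 · u_2 = 0 (should be 0)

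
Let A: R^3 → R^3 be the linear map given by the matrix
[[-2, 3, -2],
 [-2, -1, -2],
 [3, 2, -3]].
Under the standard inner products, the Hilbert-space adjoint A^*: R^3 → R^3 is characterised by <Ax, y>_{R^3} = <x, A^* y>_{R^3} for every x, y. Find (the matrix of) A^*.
A^* = A^T =
[[-2, -2, 3],
 [3, -1, 2],
 [-2, -2, -3]]

For real matrices with standard dot products, the defining identity <Ax, y> = <x, A^* y> gives (Ax)^T y = x^T (A^*) y, i.e. x^T A^T y = x^T (A^*) y. Since this holds for all x, y, we must have A^* = A^T. Therefore
A^* =
[[-2, -2, 3],
 [3, -1, 2],
 [-2, -2, -3]].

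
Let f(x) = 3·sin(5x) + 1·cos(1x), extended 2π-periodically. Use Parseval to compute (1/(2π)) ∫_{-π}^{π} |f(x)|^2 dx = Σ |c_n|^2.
Σ |c_n|^2 = 5

Expand |f|^2 and use orthogonality of {sin(nx), cos(mx)} on [-π, π]:
  ∫_{-π}^{π} sin(nx)^2 dx = π, ∫ cos(mx)^2 dx = π, and cross terms integrate to 0.
So ∫_{-π}^{π} f(x)^2 dx = 3^2 · π + 1^2 · π = (9 + 1)π.
Divide by 2π: (9 + 1)/2 = 5.
By Parseval, this equals Σ |c_n|^2.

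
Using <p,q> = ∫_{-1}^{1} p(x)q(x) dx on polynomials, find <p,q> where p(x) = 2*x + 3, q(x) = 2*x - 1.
<p,q> = -10/3

Expand the product: p(x)·q(x) = 4*x^2 + 4*x - 3.
∫_{-1}^{1} of each monomial x^k gives [2/(k+1) if k even, 0 if k odd]. Integrating term-by-term (or equivalently evaluating the antiderivative F(x) = 4*x^3/3 + 2*x^2 - 3*x at the endpoints):
  F(1) − F(−1) = 1/3 − (11/3) = -10/3.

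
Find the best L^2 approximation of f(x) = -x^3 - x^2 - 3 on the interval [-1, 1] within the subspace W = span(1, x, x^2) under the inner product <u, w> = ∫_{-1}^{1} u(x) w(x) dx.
g(x) = -x^2 - 3*x/5 - 3

The best approximation g ∈ W is the orthogonal projection of f onto W. Writing g = a_0 + a_1 x + a_2 x^2, the coefficients solve the normal equations G · a = b where
  G_{ij} = <φ_i, φ_j> and b_i = <f, φ_i>, with φ_0 = 1, φ_1 = x, φ_2 = x^2.
G =
  [2, 0, 2/3]
  [0, 2/3, 0]
  [2/3, 0, 2/5],
b = (-20/3, -2/5, -12/5).
Solving gives a_0 = -3, a_1 = -3/5, a_2 = -1, so
  g(x) = -x^2 - 3*x/5 - 3.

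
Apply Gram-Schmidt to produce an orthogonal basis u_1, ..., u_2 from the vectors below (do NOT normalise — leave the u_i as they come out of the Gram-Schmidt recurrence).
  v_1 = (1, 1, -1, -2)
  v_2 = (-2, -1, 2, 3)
Orthogonal basis:
  u_1 = (1, 1, -1, -2)
  u_2 = (-3/7, 4/7, 3/7, -1/7)

Apply the Gram-Schmidt recurrence
  u_1 = v_1
  u_i = v_i − Σ_{j<i} ((v_i · u_j) / (u_j · u_j)) · u_j.

Step by step this gives:
  u_1 = (1, 1, -1, -2)
  u_2 = (-3/7, 4/7, 3/7, -1/7)

Orthogonality check:
  u_2 · u_1 = 0 (should be 0)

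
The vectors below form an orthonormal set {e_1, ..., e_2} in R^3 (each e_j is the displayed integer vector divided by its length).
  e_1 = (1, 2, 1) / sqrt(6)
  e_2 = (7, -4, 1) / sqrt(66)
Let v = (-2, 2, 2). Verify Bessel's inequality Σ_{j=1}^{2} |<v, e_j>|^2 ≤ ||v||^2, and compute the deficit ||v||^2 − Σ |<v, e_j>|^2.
Σ |<v, e_j>|^2 = 96/11; ||v||^2 = 12; deficit = 36/11

Write each e_j = u_j / sqrt(<u_j, u_j>) where u_j is the displayed integer vector. Then <v, e_j> = <v, u_j> / sqrt(<u_j, u_j>), so |<v, e_j>|^2 = <v, u_j>^2 / <u_j, u_j>.
Coefficients: <v, e_1> = 4/sqrt(6), <v, e_2> = -20/sqrt(66).
Square and sum: Σ |<v, e_j>|^2 = 96/11.
Compute ||v||^2 = v·v = 12.
Deficit = 12 − 96/11 = 36/11 ≥ 0, confirming Bessel's inequality. (The deficit equals ||v − Σ <v,e_j> e_j||^2, the squared distance from v to span{e_j}.)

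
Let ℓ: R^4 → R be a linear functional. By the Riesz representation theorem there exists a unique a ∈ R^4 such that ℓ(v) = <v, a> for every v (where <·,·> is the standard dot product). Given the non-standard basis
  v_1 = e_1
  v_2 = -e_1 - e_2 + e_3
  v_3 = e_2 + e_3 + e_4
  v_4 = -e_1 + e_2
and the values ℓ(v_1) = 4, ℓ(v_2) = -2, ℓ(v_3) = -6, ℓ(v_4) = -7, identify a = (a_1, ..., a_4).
a = (4, -3, -1, -2)

Write a = (a_1, ..., a_4) in the standard basis. For each basis vector v_i, ℓ(v_i) = <v_i, a> is a linear equation in the a_j's. Collect the n equations into a matrix system V a = ℓ, where row i of V is v_i (expressed in the standard basis). Since V is invertible (lower-triangular with 1s on the diagonal, up to permutation), solve by back-substitution:
  V =
[[1, 0, 0, 0],
 [-1, -1, 1, 0],
 [0, 1, 1, 1],
 [-1, 1, 0, 0]]
  V a = (4, -2, -6, -7)
Solving gives a = (4, -3, -1, -2).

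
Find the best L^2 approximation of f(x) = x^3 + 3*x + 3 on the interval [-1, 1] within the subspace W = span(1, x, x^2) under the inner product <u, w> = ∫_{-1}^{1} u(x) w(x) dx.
g(x) = 18*x/5 + 3

The best approximation g ∈ W is the orthogonal projection of f onto W. Writing g = a_0 + a_1 x + a_2 x^2, the coefficients solve the normal equations G · a = b where
  G_{ij} = <φ_i, φ_j> and b_i = <f, φ_i>, with φ_0 = 1, φ_1 = x, φ_2 = x^2.
G =
  [2, 0, 2/3]
  [0, 2/3, 0]
  [2/3, 0, 2/5],
b = (6, 12/5, 2).
Solving gives a_0 = 3, a_1 = 18/5, a_2 = 0, so
  g(x) = 18*x/5 + 3.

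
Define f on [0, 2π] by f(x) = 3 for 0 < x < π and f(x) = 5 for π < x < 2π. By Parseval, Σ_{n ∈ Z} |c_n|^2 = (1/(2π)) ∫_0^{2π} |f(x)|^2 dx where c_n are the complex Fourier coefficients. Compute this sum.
Σ |c_n|^2 = 17

Parseval equates the L^2 energy of f (normalised by 1/(2π)) with the ℓ^2 sum of its Fourier coefficients: (1/(2π)) ∫_0^{2π} |f|^2 = Σ |c_n|^2.
Compute the left side: (1/(2π)) [∫_0^π 3^2 dx + ∫_π^{2π} 5^2 dx] = (1/(2π)) · (9π + 25π) = (9 + 25)/2 = 17.
So Σ_{n ∈ Z} |c_n|^2 = 17.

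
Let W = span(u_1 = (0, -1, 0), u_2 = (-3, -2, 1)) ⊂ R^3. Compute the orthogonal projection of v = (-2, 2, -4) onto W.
proj_W(v) = (-3/5, 2, 1/5)

Set up U = [u_1 | ... | u_2] ∈ R^(3×2). The projector onto W = col(U) is P = U (U^T U)^(-1) U^T.
Compute U^T U =
  [1, 2]
  [2, 14],
and U^T v = (-2, -2).
Solve U^T U · c = U^T v for the coefficients: c = (-12/5, 1/5). The projection is proj_W(v) = U c.
Check: (v - proj_W(v)) · u_1 = 0  (should be 0).
Check: (v - proj_W(v)) · u_2 = 0  (should be 0).
Result: proj_W(v) = (-3/5, 2, 1/5).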